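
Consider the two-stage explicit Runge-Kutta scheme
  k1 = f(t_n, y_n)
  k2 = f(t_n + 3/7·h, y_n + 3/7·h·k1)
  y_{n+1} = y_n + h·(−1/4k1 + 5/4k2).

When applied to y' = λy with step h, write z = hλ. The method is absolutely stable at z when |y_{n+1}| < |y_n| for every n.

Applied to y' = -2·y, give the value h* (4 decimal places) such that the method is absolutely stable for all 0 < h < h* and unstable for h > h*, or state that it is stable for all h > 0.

With y'=λy (z=hλ):
  k1=λy_n ⇒ h·k1=z·y_n;  k2=λ(1+3/7z)y_n ⇒ h·k2=z(1+3/7z)y_n
  y_{n+1}/y_n = 1 − 1/4z + 5/4z(1+3/7z) = 1 + z + 15/28z²
  Hence R(z) = 1 + z + 15/28z².

Solve |R(x)|<1 on ℝ⁻.
x=-1.12: |R|=0.5520
R=1: x+15/28x²=0 ⇒ x=−28/15=-1.8667; min R=1−1/(4·15/28)=0.5333>−1
Confirm numerically:
  x=-1.569: |R|=0.74980 <1
  x=-1.567: |R|=0.74844 <1
  x=-1.407: |R|=0.65353 <1
  x=-1.283: |R|=0.59883 <1
  x=-2.039: |R|=1.18824 >1
  x=-2.005: |R|=1.14858 >1
Stable set (-1.8667, 0).

(-1.8667,0); λ=-2 ⇒ h* = (28/15)/2 = 0.9333.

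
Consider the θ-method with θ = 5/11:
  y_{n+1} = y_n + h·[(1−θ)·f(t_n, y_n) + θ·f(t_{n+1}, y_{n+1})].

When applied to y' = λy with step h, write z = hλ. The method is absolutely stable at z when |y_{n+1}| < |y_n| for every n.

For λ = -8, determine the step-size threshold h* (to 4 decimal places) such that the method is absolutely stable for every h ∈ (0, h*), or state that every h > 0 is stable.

(-22.0000,0); λ=-8 ⇒ h* = (22)/8 = 2.7500.

With y'=λy (z=hλ):
  y_{n+1} = y_n + z·[6/11·y_n + 5/11·y_{n+1}] ⇒ (1 − 5/11z)y_{n+1} = (1 + 6/11z)y_n
  R(z) = (1 + 6/11z)/(1 − 5/11z).

Boundary: |R(x)|=1, x<0.
x=-0.6: |R|=0.5286
R=−1: 1+6/11x = −1+5/11x ⇒ -1/11x=2 ⇒ x=2/(-1/11)=-22.0000
Confirm numerically:
  x=-18.750: |R|=0.96897 <1
  x=-15.798: |R|=0.93108 <1
  x=-12.656: |R|=0.87421 <1
  x=-22.537: |R|=1.00434 >1
  x=-22.533: |R|=1.00431 >1
Interval (-22.0000, 0).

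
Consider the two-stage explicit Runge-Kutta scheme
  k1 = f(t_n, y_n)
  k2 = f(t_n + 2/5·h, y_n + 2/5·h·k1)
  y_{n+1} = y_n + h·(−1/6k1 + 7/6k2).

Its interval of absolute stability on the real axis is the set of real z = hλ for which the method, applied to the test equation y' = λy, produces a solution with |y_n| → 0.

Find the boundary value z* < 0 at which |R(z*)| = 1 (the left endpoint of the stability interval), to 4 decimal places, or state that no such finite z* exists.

z* = -2.1429.

Test eqn y'=λy, z=hλ:
  k1=λy_n ⇒ h·k1=z·y_n;  k2=λ(1+2/5z)y_n ⇒ h·k2=z(1+2/5z)y_n
  y_{n+1}/y_n = 1 − 1/6z + 7/6z(1+2/5z) = 1 + z + 7/15z²
  R(z) = 1 + z + 7/15z².

Solve |R(x)|<1 on ℝ⁻.
x=-1.28: |R|=0.4846
R=1: x+7/15x²=0 ⇒ x=−15/7=-2.1429; min R=1−1/(4·7/15)=0.4643>−1
Confirm numerically:
  x=-1.715: |R|=0.65757 <1
  x=-1.589: |R|=0.58930 <1
  x=-1.547: |R|=0.56983 <1
  x=-1.275: |R|=0.48362 <1
  x=-2.729: |R|=1.74647 >1
  x=-2.592: |R|=1.54328 >1
Interval (-2.1429, 0).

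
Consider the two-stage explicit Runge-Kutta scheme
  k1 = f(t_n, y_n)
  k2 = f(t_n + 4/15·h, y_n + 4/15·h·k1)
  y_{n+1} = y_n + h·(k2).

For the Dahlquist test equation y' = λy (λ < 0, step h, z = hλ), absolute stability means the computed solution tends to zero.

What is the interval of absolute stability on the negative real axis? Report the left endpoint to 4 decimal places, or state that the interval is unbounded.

(-3.7500, 0).

With y'=λy (z=hλ):
  k1=λy_n ⇒ h·k1=z·y_n;  k2=λ(1+4/15z)y_n ⇒ h·k2=z(1+4/15z)y_n
  y_{n+1}/y_n = 1 + z(1+4/15z) = 1 + z + 4/15z²
  ⇒ R(z) = 1 + z + 4/15z².

Boundary: |R(x)|=1, x<0.
x=-0.75: |R|=0.4000
R=1: x+4/15x²=0 ⇒ x=−15/4=-3.7500; min R=1−1/(4·4/15)=0.0625>−1
Confirm numerically:
  x=-3.561: |R|=0.82053 <1
  x=-2.661: |R|=0.22725 <1
  x=-2.168: |R|=0.08539 <1
  x=-4.066: |R|=1.34263 >1
  x=-3.932: |R|=1.19083 >1
  x=-3.909: |R|=1.16574 >1
Interval (-3.7500, 0).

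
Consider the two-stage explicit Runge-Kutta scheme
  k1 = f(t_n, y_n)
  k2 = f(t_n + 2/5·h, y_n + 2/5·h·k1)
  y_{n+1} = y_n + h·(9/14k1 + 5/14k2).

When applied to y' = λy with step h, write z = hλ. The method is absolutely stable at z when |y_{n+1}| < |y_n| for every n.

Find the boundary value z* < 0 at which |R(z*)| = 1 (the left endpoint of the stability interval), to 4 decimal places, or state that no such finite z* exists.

left endpoint -7.0000.

With y'=λy (z=hλ):
  k1=λy_n ⇒ h·k1=z·y_n;  k2=λ(1+2/5z)y_n ⇒ h·k2=z(1+2/5z)y_n
  y_{n+1}/y_n = 1 + 9/14z + 5/14z(1+2/5z) = 1 + z + 1/7z²
  ⇒ R(z) = 1 + z + 1/7z².

Find x<0 with |R(x)|<1.
x=-1.49: |R|=0.1728
R=1: x+1/7x²=0 ⇒ x=−7=-7.0000; min R=1−1/(4·1/7)=-0.7500>−1
Confirm numerically:
  x=-6.060: |R|=0.18623 <1
  x=-5.980: |R|=0.12863 <1
  x=-5.821: |R|=0.01958 <1
  x=-5.075: |R|=0.39563 <1
  x=-7.529: |R|=1.56898 >1
  x=-7.287: |R|=1.29877 >1
  x=-7.042: |R|=1.04225 >1
Stable set (-7.0000, 0).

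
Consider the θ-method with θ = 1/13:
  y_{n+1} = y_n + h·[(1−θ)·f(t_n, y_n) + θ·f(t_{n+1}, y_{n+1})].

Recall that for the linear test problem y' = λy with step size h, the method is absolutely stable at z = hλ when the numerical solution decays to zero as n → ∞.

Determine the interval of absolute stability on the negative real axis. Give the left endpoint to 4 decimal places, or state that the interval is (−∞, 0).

Set f=λy, z=hλ:
  y_{n+1} = y_n + z·[12/13·y_n + 1/13·y_{n+1}] ⇒ (1 − 1/13z)y_{n+1} = (1 + 12/13z)y_n
  Hence R(z) = (1 + 12/13z)/(1 − 1/13z).

Find x<0 with |R(x)|<1.
x=-1.65: |R|=0.4642
R=−1: 1+12/13x = −1+1/13x ⇒ -11/13x=2 ⇒ x=2/(-11/13)=-2.3636
Confirm numerically:
  x=-2.131: |R|=0.83088 <1
  x=-1.540: |R|=0.37689 <1
  x=-1.280: |R|=0.16527 <1
  x=-2.857: |R|=1.34225 >1
  x=-2.854: |R|=1.34023 >1
  x=-2.458: |R|=1.06715 >1
Interval (-2.3636, 0).

z∈(-2.3636,0).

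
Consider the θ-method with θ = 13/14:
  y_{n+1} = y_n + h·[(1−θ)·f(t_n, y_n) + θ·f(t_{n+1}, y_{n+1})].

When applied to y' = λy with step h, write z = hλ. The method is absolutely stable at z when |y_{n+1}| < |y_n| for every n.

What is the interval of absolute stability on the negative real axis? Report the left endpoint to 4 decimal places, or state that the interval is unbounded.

unbounded; (−∞, 0).

Set f=λy, z=hλ:
  y_{n+1} = y_n + z·[1/14·y_n + 13/14·y_{n+1}] ⇒ (1 − 13/14z)y_{n+1} = (1 + 1/14z)y_n
  R(z) = (1 + 1/14z)/(1 − 13/14z).

Boundary: |R(x)|=1, x<0.
x=-1.46: |R|=0.3802
x=-2: |R|=0.3000
x=-10: |R|=0.0278
x=-100: |R|=0.0654
θ=13/14≥1/2 ⇒ |1+1/14x|<|1−13/14x| ∀x<0 ⇒ stable on all of ℝ⁻.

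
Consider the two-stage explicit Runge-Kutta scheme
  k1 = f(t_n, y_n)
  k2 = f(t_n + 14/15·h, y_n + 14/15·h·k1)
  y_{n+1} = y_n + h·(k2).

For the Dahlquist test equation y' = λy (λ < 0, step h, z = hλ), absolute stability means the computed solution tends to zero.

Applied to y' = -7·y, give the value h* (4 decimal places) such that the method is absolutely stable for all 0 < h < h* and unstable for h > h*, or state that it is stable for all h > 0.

(-1.0714,0); λ=-7 ⇒ h* = (15/14)/7 = 0.1531.

Set f=λy, z=hλ:
  k1=λy_n ⇒ h·k1=z·y_n;  k2=λ(1+14/15z)y_n ⇒ h·k2=z(1+14/15z)y_n
  y_{n+1}/y_n = 1 + z(1+14/15z) = 1 + z + 14/15z²
  ⇒ R(z) = 1 + z + 14/15z².

Need |R(x)|<1, x<0.
x=-0.86: |R|=0.8303
R=1: x+14/15x²=0 ⇒ x=−15/14=-1.0714; min R=1−1/(4·14/15)=0.7321>−1
Confirm numerically:
  x=-0.997: |R|=0.93074 <1
  x=-0.773: |R|=0.78469 <1
  x=-0.695: |R|=0.75582 <1
  x=-0.633: |R|=0.74098 <1
  x=-1.560: |R|=1.71136 >1
  x=-1.186: |R|=1.12682 >1
So |R|<1 on (-1.0714, 0).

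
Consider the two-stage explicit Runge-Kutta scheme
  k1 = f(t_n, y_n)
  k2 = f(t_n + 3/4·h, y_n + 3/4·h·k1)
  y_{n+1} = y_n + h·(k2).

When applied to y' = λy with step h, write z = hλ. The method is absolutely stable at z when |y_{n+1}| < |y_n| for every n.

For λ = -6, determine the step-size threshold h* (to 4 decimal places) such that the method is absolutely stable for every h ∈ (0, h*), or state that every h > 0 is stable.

On y'=λy, z=hλ:
  k1=λy_n ⇒ h·k1=z·y_n;  k2=λ(1+3/4z)y_n ⇒ h·k2=z(1+3/4z)y_n
  y_{n+1}/y_n = 1 + z(1+3/4z) = 1 + z + 3/4z²
  R(z) = 1 + z + 3/4z².

Solve |R(x)|<1 on ℝ⁻.
x=-0.73: |R|=0.6697
R=1: x+3/4x²=0 ⇒ x=−4/3=-1.3333; min R=1−1/(4·3/4)=0.6667>−1
Confirm numerically:
  x=-1.201: |R|=0.88080 <1
  x=-0.995: |R|=0.74752 <1
  x=-0.931: |R|=0.71907 <1
  x=-0.618: |R|=0.66844 <1
  x=-1.806: |R|=1.64023 >1
  x=-1.613: |R|=1.33833 >1
Interval (-1.3333, 0).

(-1.3333,0); λ=-6 ⇒ h* = (4/3)/6 = 0.2222.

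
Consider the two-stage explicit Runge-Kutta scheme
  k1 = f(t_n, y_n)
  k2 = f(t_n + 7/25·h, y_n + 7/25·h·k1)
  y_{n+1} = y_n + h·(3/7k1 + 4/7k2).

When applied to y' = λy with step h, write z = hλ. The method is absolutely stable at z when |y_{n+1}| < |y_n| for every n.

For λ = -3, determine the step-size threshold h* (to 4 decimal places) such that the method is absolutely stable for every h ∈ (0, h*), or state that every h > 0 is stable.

Set f=λy, z=hλ:
  k1=λy_n ⇒ h·k1=z·y_n;  k2=λ(1+7/25z)y_n ⇒ h·k2=z(1+7/25z)y_n
  y_{n+1}/y_n = 1 + 3/7z + 4/7z(1+7/25z) = 1 + z + 4/25z²
  Hence R(z) = 1 + z + 4/25z².

Find x<0 with |R(x)|<1.
x=-1.75: |R|=0.2600
R=1: x+4/25x²=0 ⇒ x=−25/4=-6.2500; min R=1−1/(4·4/25)=-0.5625>−1
Confirm numerically:
  x=-5.587: |R|=0.40733 <1
  x=-4.458: |R|=0.27820 <1
  x=-3.715: |R|=0.50680 <1
  x=-3.425: |R|=0.54810 <1
  x=-6.821: |R|=1.62317 >1
  x=-6.783: |R|=1.57845 >1
  x=-6.503: |R|=1.26324 >1
Interval (-6.2500, 0).

(-6.2500,0); λ=-3 ⇒ h* = (25/4)/3 = 2.0833.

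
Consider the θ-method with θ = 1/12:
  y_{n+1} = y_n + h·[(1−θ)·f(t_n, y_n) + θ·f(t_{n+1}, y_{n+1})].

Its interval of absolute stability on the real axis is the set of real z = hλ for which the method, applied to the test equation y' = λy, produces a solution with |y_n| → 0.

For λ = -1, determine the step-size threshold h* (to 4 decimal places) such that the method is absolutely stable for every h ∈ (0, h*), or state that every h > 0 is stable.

Test eqn y'=λy, z=hλ:
  y_{n+1} = y_n + z·[11/12·y_n + 1/12·y_{n+1}] ⇒ (1 − 1/12z)y_{n+1} = (1 + 11/12z)y_n
  Hence R(z) = (1 + 11/12z)/(1 − 1/12z).

Need |R(x)|<1, x<0.
x=-0.33: |R|=0.6788
R=−1: 1+11/12x = −1+1/12x ⇒ -5/6x=2 ⇒ x=2/(-5/6)=-2.4000
Confirm numerically:
  x=-1.688: |R|=0.47984 <1
  x=-1.581: |R|=0.39695 <1
  x=-1.393: |R|=0.24811 <1
  x=-1.212: |R|=0.10082 <1
  x=-2.946: |R|=1.36532 >1
  x=-2.893: |R|=1.33103 >1
  x=-2.647: |R|=1.16864 >1
Stable set (-2.4000, 0).

(-2.4000,0); λ=-1 ⇒ h* = (12/5)/1 = 2.4000.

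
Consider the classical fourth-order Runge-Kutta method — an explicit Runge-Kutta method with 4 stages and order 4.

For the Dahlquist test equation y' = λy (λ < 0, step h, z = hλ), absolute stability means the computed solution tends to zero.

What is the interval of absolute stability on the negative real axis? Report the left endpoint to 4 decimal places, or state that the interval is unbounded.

(-2.7853, 0).

Set f=λy, z=hλ:
  order 4, 4-stage ⇒ R(z)=1+z+z^2/2+z^3/6+z^4/24
  (e.g. R(-1.72)=0.27580, |R|=0.27580)

Need |R(x)|<1, x<0.
x=-1.72: |R|=0.2758
|R(-2.45)|=0.6015 |R(-2.25)|=0.4507 |R(-0.91)|=0.4070
Bisect:
  x_lo=-3.3828 |R|=2.3433  x_hi=-0.2789 |R|=0.7566
  mid=-1.83086 |R|=0.29049 →hi
  mid=-2.60683 |R|=0.76262 →hi
  mid=-2.99481 |R|=1.36465 →lo
  mid=-2.80082 |R|=1.02366 →lo
  mid=-2.70382 |R|=0.88396 →hi
  mid=-2.75232 |R|=0.95141 →hi
  mid=-2.77657 |R|=0.98692 →hi
  ...
  [-2.78547,-2.78528] ⇒ x*=-2.7853
Stable set (-2.7853, 0).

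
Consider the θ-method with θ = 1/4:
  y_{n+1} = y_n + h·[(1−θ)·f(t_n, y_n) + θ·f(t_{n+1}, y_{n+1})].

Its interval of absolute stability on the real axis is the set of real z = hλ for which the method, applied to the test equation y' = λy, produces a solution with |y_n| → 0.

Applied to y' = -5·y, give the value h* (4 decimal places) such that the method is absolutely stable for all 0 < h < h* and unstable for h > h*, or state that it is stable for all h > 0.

(-4.0000,0); λ=-5 ⇒ h* = (4)/5 = 0.8000.

On y'=λy, z=hλ:
  y_{n+1} = y_n + z·[3/4·y_n + 1/4·y_{n+1}] ⇒ (1 − 1/4z)y_{n+1} = (1 + 3/4z)y_n
  Hence R(z) = (1 + 3/4z)/(1 − 1/4z).

Need |R(x)|<1, x<0.
x=-1.63: |R|=0.1581
R=−1: 1+3/4x = −1+1/4x ⇒ -1/2x=2 ⇒ x=2/(-1/2)=-4.0000
Confirm numerically:
  x=-3.761: |R|=0.93841 <1
  x=-3.709: |R|=0.92450 <1
  x=-2.451: |R|=0.51976 <1
  x=-2.185: |R|=0.41310 <1
  x=-4.536: |R|=1.12559 >1
  x=-4.371: |R|=1.08864 >1
Stable set (-4.0000, 0).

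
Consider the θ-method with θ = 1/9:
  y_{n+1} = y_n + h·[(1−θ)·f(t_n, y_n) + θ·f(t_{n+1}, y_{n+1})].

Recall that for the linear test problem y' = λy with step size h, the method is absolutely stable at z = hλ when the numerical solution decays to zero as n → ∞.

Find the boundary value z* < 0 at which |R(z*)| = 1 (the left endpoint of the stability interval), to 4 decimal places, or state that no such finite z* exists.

On y'=λy, z=hλ:
  y_{n+1} = y_n + z·[8/9·y_n + 1/9·y_{n+1}] ⇒ (1 − 1/9z)y_{n+1} = (1 + 8/9z)y_n
  Hence R(z) = (1 + 8/9z)/(1 − 1/9z).

Solve |R(x)|<1 on ℝ⁻.
x=-1.56: |R|=0.3295
R=−1: 1+8/9x = −1+1/9x ⇒ -7/9x=2 ⇒ x=2/(-7/9)=-2.5714
Confirm numerically:
  x=-2.436: |R|=0.91710 <1
  x=-2.246: |R|=0.79744 <1
  x=-2.033: |R|=0.65839 <1
  x=-1.136: |R|=0.00868 <1
  x=-3.083: |R|=1.29637 >1
  x=-2.886: |R|=1.18526 >1
  x=-2.845: |R|=1.16167 >1
Interval (-2.5714, 0).

z* = -2.5714.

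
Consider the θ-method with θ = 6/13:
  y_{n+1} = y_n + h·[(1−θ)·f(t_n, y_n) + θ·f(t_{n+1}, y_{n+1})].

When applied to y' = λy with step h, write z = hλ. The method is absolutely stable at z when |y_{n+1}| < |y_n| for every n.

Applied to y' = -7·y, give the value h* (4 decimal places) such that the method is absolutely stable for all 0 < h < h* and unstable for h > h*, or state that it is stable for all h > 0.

(-26.0000,0); λ=-7 ⇒ h* = (26)/7 = 3.7143.

Test eqn y'=λy, z=hλ:
  y_{n+1} = y_n + z·[7/13·y_n + 6/13·y_{n+1}] ⇒ (1 − 6/13z)y_{n+1} = (1 + 7/13z)y_n
  so R(z) = (1 + 7/13z)/(1 − 6/13z).

Find x<0 with |R(x)|<1.
x=-0.75: |R|=0.4429
R=−1: 1+7/13x = −1+6/13x ⇒ -1/13x=2 ⇒ x=2/(-1/13)=-26.0000
Confirm numerically:
  x=-20.514: |R|=0.95969 <1
  x=-19.351: |R|=0.94850 <1
  x=-17.724: |R|=0.93065 <1
  x=-12.293: |R|=0.84201 <1
  x=-26.555: |R|=1.00322 >1
  x=-26.452: |R|=1.00263 >1
  x=-26.360: |R|=1.00210 >1
Interval (-26.0000, 0).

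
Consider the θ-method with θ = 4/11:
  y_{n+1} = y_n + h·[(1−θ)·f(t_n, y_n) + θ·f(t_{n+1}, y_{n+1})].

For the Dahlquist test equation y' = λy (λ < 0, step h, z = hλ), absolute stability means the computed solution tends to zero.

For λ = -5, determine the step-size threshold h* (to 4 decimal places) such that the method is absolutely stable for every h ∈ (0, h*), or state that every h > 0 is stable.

(-7.3333,0); λ=-5 ⇒ h* = (22/3)/5 = 1.4667.

On y'=λy, z=hλ:
  y_{n+1} = y_n + z·[7/11·y_n + 4/11·y_{n+1}] ⇒ (1 − 4/11z)y_{n+1} = (1 + 7/11z)y_n
  ⇒ R(z) = (1 + 7/11z)/(1 − 4/11z).

Solve |R(x)|<1 on ℝ⁻.
x=-1.53: |R|=0.0169
R=−1: 1+7/11x = −1+4/11x ⇒ -3/11x=2 ⇒ x=2/(-3/11)=-7.3333
Confirm numerically:
  x=-5.677: |R|=0.85259 <1
  x=-4.023: |R|=0.63343 <1
  x=-3.126: |R|=0.46299 <1
  x=-7.485: |R|=1.01111 >1
  x=-7.392: |R|=1.00434 >1
  x=-7.375: |R|=1.00309 >1
Interval (-7.3333, 0).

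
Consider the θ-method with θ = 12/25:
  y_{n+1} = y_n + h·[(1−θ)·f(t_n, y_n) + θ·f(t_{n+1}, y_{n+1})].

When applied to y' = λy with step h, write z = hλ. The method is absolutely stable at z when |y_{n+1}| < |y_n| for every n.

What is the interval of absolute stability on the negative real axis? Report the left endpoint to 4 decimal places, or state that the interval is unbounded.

Test eqn y'=λy, z=hλ:
  y_{n+1} = y_n + z·[13/25·y_n + 12/25·y_{n+1}] ⇒ (1 − 12/25z)y_{n+1} = (1 + 13/25z)y_n
  so R(z) = (1 + 13/25z)/(1 − 12/25z).

Solve |R(x)|<1 on ℝ⁻.
x=-0.97: |R|=0.3382
R=−1: 1+13/25x = −1+12/25x ⇒ -1/25x=2 ⇒ x=2/(-1/25)=-50.0000
Confirm numerically:
  x=-44.271: |R|=0.98970 <1
  x=-38.042: |R|=0.97517 <1
  x=-23.428: |R|=0.91320 <1
  x=-22.489: |R|=0.90670 <1
  x=-50.280: |R|=1.00045 >1
  x=-50.086: |R|=1.00014 >1
Stable set (-50.0000, 0).

(-50.0000, 0).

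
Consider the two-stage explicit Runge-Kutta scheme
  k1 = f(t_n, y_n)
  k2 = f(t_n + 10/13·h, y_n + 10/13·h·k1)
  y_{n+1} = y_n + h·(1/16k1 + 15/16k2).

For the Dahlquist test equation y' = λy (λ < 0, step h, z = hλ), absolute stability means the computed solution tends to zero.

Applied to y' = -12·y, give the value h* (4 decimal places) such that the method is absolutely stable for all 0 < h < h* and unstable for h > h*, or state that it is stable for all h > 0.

(-1.3867,0); λ=-12 ⇒ h* = (104/75)/12 = 0.1156.

Set f=λy, z=hλ:
  k1=λy_n ⇒ h·k1=z·y_n;  k2=λ(1+10/13z)y_n ⇒ h·k2=z(1+10/13z)y_n
  y_{n+1}/y_n = 1 + 1/16z + 15/16z(1+10/13z) = 1 + z + 75/104z²
  Hence R(z) = 1 + z + 75/104z².

Find x<0 with |R(x)|<1.
x=-1.77: |R|=1.4893
R=1: x+75/104x²=0 ⇒ x=−104/75=-1.3867; min R=1−1/(4·75/104)=0.6533>−1
Confirm numerically:
  x=-0.964: |R|=0.70617 <1
  x=-0.876: |R|=0.67740 <1
  x=-0.716: |R|=0.65370 <1
  x=-0.625: |R|=0.65670 <1
  x=-1.899: |R|=1.70163 >1
  x=-1.771: |R|=1.49086 >1
  x=-1.609: |R|=1.25798 >1
So |R|<1 on (-1.3867, 0).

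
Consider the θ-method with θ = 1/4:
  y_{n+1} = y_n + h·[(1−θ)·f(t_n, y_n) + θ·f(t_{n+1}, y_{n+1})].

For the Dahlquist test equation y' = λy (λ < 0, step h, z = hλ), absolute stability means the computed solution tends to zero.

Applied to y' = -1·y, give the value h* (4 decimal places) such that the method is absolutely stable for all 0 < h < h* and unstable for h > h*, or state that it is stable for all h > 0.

On y'=λy, z=hλ:
  y_{n+1} = y_n + z·[3/4·y_n + 1/4·y_{n+1}] ⇒ (1 − 1/4z)y_{n+1} = (1 + 3/4z)y_n
  Hence R(z) = (1 + 3/4z)/(1 − 1/4z).

Find x<0 with |R(x)|<1.
x=-1.05: |R|=0.1683
R=−1: 1+3/4x = −1+1/4x ⇒ -1/2x=2 ⇒ x=2/(-1/2)=-4.0000
Confirm numerically:
  x=-2.002: |R|=0.33422 <1
  x=-1.885: |R|=0.28122 <1
  x=-1.710: |R|=0.19790 <1
  x=-4.389: |R|=1.09274 >1
  x=-4.051: |R|=1.01267 >1
Interval (-4.0000, 0).

(-4.0000,0); λ=-1 ⇒ h* = (4)/1 = 4.0000.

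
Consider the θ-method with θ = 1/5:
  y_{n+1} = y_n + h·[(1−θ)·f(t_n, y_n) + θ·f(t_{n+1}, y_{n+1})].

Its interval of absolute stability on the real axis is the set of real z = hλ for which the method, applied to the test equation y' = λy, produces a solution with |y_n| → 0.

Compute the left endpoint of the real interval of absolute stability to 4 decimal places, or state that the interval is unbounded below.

With y'=λy (z=hλ):
  y_{n+1} = y_n + z·[4/5·y_n + 1/5·y_{n+1}] ⇒ (1 − 1/5z)y_{n+1} = (1 + 4/5z)y_n
  R(z) = (1 + 4/5z)/(1 − 1/5z).

Need |R(x)|<1, x<0.
x=-1.65: |R|=0.2406
R=−1: 1+4/5x = −1+1/5x ⇒ -3/5x=2 ⇒ x=2/(-3/5)=-3.3333
Confirm numerically:
  x=-3.216: |R|=0.95716 <1
  x=-3.026: |R|=0.88512 <1
  x=-2.530: |R|=0.67995 <1
  x=-2.415: |R|=0.62846 <1
  x=-3.834: |R|=1.17002 >1
  x=-3.738: |R|=1.13893 >1
Stable set (-3.3333, 0).

z* = -3.3333.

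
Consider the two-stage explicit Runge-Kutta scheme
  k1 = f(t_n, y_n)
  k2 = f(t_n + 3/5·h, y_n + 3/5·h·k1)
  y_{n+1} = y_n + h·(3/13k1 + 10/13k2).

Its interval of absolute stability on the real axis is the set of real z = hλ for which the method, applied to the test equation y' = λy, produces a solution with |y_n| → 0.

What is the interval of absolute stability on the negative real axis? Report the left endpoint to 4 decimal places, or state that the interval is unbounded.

(-2.1667, 0).

On y'=λy, z=hλ:
  k1=λy_n ⇒ h·k1=z·y_n;  k2=λ(1+3/5z)y_n ⇒ h·k2=z(1+3/5z)y_n
  y_{n+1}/y_n = 1 + 3/13z + 10/13z(1+3/5z) = 1 + z + 6/13z²
  R(z) = 1 + z + 6/13z².

Solve |R(x)|<1 on ℝ⁻.
x=-1.58: |R|=0.5722
R=1: x+6/13x²=0 ⇒ x=−13/6=-2.1667; min R=1−1/(4·6/13)=0.4583>−1
Confirm numerically:
  x=-2.017: |R|=0.86067 <1
  x=-1.709: |R|=0.63901 <1
  x=-1.214: |R|=0.46621 <1
  x=-2.668: |R|=1.61733 >1
  x=-2.548: |R|=1.44845 >1
  x=-2.463: |R|=1.33686 >1
Stable set (-2.1667, 0).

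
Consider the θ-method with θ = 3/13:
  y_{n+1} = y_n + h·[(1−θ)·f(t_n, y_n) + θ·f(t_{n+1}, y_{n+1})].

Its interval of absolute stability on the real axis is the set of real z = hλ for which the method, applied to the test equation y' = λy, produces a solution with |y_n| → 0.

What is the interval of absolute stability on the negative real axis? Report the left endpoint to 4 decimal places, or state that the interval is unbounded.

z∈(-3.7143,0).

Set f=λy, z=hλ:
  y_{n+1} = y_n + z·[10/13·y_n + 3/13·y_{n+1}] ⇒ (1 − 3/13z)y_{n+1} = (1 + 10/13z)y_n
  R(z) = (1 + 10/13z)/(1 − 3/13z).

Find x<0 with |R(x)|<1.
x=-1.04: |R|=0.1613
R=−1: 1+10/13x = −1+3/13x ⇒ -7/13x=2 ⇒ x=2/(-7/13)=-3.7143
Confirm numerically:
  x=-3.054: |R|=0.79144 <1
  x=-2.326: |R|=0.51356 <1
  x=-2.079: |R|=0.40495 <1
  x=-2.033: |R|=0.38379 <1
  x=-4.064: |R|=1.09717 >1
  x=-4.059: |R|=1.09584 >1
Interval (-3.7143, 0).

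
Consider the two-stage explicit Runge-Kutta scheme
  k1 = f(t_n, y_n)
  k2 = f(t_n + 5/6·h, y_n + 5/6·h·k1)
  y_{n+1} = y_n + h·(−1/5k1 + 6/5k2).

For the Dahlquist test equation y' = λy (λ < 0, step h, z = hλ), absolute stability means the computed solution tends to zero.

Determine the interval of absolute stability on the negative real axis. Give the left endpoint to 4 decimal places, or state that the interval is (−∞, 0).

On y'=λy, z=hλ:
  k1=λy_n ⇒ h·k1=z·y_n;  k2=λ(1+5/6z)y_n ⇒ h·k2=z(1+5/6z)y_n
  y_{n+1}/y_n = 1 − 1/5z + 6/5z(1+5/6z) = 1 + z + z²
  R(z) = 1 + z + z².

Find x<0 with |R(x)|<1.
x=-0.95: |R|=0.9525
R=1: x+1x²=0 ⇒ x=−1=-1.0000; min R=1−1/(4·1)=0.7500>−1
Confirm numerically:
  x=-0.580: |R|=0.75640 <1
  x=-0.469: |R|=0.75096 <1
  x=-0.419: |R|=0.75656 <1
  x=-1.498: |R|=1.74600 >1
  x=-1.313: |R|=1.41097 >1
  x=-1.093: |R|=1.10165 >1
So |R|<1 on (-1.0000, 0).

(-1.0000, 0).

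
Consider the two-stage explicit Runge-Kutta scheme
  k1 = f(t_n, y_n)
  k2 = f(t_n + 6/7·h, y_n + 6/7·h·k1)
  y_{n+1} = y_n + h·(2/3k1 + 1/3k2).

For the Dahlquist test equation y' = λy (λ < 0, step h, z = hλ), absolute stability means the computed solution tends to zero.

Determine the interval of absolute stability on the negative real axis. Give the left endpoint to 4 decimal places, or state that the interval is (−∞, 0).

With y'=λy (z=hλ):
  k1=λy_n ⇒ h·k1=z·y_n;  k2=λ(1+6/7z)y_n ⇒ h·k2=z(1+6/7z)y_n
  y_{n+1}/y_n = 1 + 2/3z + 1/3z(1+6/7z) = 1 + z + 2/7z²
  ⇒ R(z) = 1 + z + 2/7z².

Find x<0 with |R(x)|<1.
x=-1.72: |R|=0.1253
R=1: x+2/7x²=0 ⇒ x=−7/2=-3.5000; min R=1−1/(4·2/7)=0.1250>−1
Confirm numerically:
  x=-2.922: |R|=0.51745 <1
  x=-2.079: |R|=0.15593 <1
  x=-1.743: |R|=0.12501 <1
  x=-4.010: |R|=1.58431 >1
  x=-3.827: |R|=1.35755 >1
Stable set (-3.5000, 0).

z∈(-3.5000,0).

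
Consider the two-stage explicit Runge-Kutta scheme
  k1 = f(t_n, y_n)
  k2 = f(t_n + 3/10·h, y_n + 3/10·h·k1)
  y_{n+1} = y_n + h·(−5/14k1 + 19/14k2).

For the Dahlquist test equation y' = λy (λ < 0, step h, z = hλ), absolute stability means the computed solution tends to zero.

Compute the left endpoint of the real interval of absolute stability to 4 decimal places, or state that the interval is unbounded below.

z* = -2.4561.

With y'=λy (z=hλ):
  k1=λy_n ⇒ h·k1=z·y_n;  k2=λ(1+3/10z)y_n ⇒ h·k2=z(1+3/10z)y_n
  y_{n+1}/y_n = 1 − 5/14z + 19/14z(1+3/10z) = 1 + z + 57/140z²
  ⇒ R(z) = 1 + z + 57/140z².

Boundary: |R(x)|=1, x<0.
x=-0.92: |R|=0.4246
R=1: x+57/140x²=0 ⇒ x=−140/57=-2.4561; min R=1−1/(4·57/140)=0.3860>−1
Confirm numerically:
  x=-1.926: |R|=0.58429 <1
  x=-1.659: |R|=0.46157 <1
  x=-1.432: |R|=0.40290 <1
  x=-2.927: |R|=1.56113 >1
  x=-2.705: |R|=1.27407 >1
  x=-2.689: |R|=1.25494 >1
Stable set (-2.4561, 0).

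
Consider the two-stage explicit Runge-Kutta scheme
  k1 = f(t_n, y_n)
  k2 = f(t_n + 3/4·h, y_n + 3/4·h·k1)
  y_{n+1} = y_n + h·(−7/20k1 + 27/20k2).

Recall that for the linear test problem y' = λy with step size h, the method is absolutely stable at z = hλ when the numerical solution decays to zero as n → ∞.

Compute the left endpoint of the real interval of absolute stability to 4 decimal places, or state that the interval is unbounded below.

left endpoint -0.9877.

With y'=λy (z=hλ):
  k1=λy_n ⇒ h·k1=z·y_n;  k2=λ(1+3/4z)y_n ⇒ h·k2=z(1+3/4z)y_n
  y_{n+1}/y_n = 1 − 7/20z + 27/20z(1+3/4z) = 1 + z + 81/80z²
  R(z) = 1 + z + 81/80z².

Solve |R(x)|<1 on ℝ⁻.
x=-0.53: |R|=0.7544
R=1: x+81/80x²=0 ⇒ x=−80/81=-0.9877; min R=1−1/(4·81/80)=0.7531>−1
Confirm numerically:
  x=-0.739: |R|=0.81395 <1
  x=-0.673: |R|=0.78559 <1
  x=-0.630: |R|=0.77186 <1
  x=-0.438: |R|=0.75624 <1
  x=-1.477: |R|=1.73180 >1
  x=-1.188: |R|=1.24099 >1
Interval (-0.9877, 0).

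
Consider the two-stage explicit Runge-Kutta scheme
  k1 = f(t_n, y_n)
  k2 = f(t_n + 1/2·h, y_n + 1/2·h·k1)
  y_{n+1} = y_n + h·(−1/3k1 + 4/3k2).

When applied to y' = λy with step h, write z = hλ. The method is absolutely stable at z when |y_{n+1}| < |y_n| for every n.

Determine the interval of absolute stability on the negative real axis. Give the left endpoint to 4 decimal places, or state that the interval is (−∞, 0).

(-1.5000, 0).

Set f=λy, z=hλ:
  k1=λy_n ⇒ h·k1=z·y_n;  k2=λ(1+1/2z)y_n ⇒ h·k2=z(1+1/2z)y_n
  y_{n+1}/y_n = 1 − 1/3z + 4/3z(1+1/2z) = 1 + z + 2/3z²
  so R(z) = 1 + z + 2/3z².

Find x<0 with |R(x)|<1.
x=-1.27: |R|=0.8053
R=1: x+2/3x²=0 ⇒ x=−3/2=-1.5000; min R=1−1/(4·2/3)=0.6250>−1
Confirm numerically:
  x=-1.323: |R|=0.84389 <1
  x=-1.234: |R|=0.78117 <1
  x=-0.836: |R|=0.62993 <1
  x=-0.724: |R|=0.62545 <1
  x=-1.892: |R|=1.49444 >1
  x=-1.677: |R|=1.19789 >1
Interval (-1.5000, 0).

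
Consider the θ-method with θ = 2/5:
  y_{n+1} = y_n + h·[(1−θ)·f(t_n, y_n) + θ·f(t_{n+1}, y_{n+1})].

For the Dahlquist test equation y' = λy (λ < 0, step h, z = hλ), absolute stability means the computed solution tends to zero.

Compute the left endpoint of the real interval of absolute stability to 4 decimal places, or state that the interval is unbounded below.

On y'=λy, z=hλ:
  y_{n+1} = y_n + z·[3/5·y_n + 2/5·y_{n+1}] ⇒ (1 − 2/5z)y_{n+1} = (1 + 3/5z)y_n
  Hence R(z) = (1 + 3/5z)/(1 − 2/5z).

Solve |R(x)|<1 on ℝ⁻.
x=-1.73: |R|=0.0225
R=−1: 1+3/5x = −1+2/5x ⇒ -1/5x=2 ⇒ x=2/(-1/5)=-10.0000
Confirm numerically:
  x=-7.777: |R|=0.89185 <1
  x=-6.215: |R|=0.78285 <1
  x=-5.922: |R|=0.75790 <1
  x=-5.156: |R|=0.68365 <1
  x=-10.536: |R|=1.02056 >1
  x=-10.376: |R|=1.01460 >1
  x=-10.297: |R|=1.01160 >1
So |R|<1 on (-10.0000, 0).

z* = -10.0000.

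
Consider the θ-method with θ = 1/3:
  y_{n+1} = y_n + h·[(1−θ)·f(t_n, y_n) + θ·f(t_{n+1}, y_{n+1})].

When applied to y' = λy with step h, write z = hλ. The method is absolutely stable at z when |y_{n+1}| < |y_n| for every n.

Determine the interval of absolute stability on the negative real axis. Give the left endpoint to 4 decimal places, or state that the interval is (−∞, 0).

(-6.0000, 0).

Set f=λy, z=hλ:
  y_{n+1} = y_n + z·[2/3·y_n + 1/3·y_{n+1}] ⇒ (1 − 1/3z)y_{n+1} = (1 + 2/3z)y_n
  R(z) = (1 + 2/3z)/(1 − 1/3z).

Solve |R(x)|<1 on ℝ⁻.
x=-1.66: |R|=0.0687
R=−1: 1+2/3x = −1+1/3x ⇒ -1/3x=2 ⇒ x=2/(-1/3)=-6.0000
Confirm numerically:
  x=-3.935: |R|=0.70224 <1
  x=-3.736: |R|=0.66390 <1
  x=-3.281: |R|=0.56711 <1
  x=-6.509: |R|=1.05353 >1
  x=-6.097: |R|=1.01066 >1
Stable set (-6.0000, 0).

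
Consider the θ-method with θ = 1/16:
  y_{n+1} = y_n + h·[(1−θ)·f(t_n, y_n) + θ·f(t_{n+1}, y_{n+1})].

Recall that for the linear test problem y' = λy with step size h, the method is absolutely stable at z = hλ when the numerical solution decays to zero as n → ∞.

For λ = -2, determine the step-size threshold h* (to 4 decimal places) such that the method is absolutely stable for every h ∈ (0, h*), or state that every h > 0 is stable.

(-2.2857,0); λ=-2 ⇒ h* = (16/7)/2 = 1.1429.

With y'=λy (z=hλ):
  y_{n+1} = y_n + z·[15/16·y_n + 1/16·y_{n+1}] ⇒ (1 − 1/16z)y_{n+1} = (1 + 15/16z)y_n
  ⇒ R(z) = (1 + 15/16z)/(1 − 1/16z).

Solve |R(x)|<1 on ℝ⁻.
x=-1.56: |R|=0.4214
R=−1: 1+15/16x = −1+1/16x ⇒ -7/8x=2 ⇒ x=2/(-7/8)=-2.2857
Confirm numerically:
  x=-1.948: |R|=0.73657 <1
  x=-1.754: |R|=0.58071 <1
  x=-1.220: |R|=0.13357 <1
  x=-1.001: |R|=0.05794 <1
  x=-2.760: |R|=1.35394 >1
  x=-2.590: |R|=1.22916 >1
  x=-2.488: |R|=1.15318 >1
Stable set (-2.2857, 0).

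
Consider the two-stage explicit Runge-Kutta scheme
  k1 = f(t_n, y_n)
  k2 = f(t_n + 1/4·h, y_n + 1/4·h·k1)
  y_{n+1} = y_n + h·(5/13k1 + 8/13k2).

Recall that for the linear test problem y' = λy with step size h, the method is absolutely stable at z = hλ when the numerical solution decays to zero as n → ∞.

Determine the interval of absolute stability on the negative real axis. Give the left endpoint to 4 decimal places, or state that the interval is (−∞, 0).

(-6.5000, 0).

On y'=λy, z=hλ:
  k1=λy_n ⇒ h·k1=z·y_n;  k2=λ(1+1/4z)y_n ⇒ h·k2=z(1+1/4z)y_n
  y_{n+1}/y_n = 1 + 5/13z + 8/13z(1+1/4z) = 1 + z + 2/13z²
  ⇒ R(z) = 1 + z + 2/13z².

Boundary: |R(x)|=1, x<0.
x=-0.34: |R|=0.6778
R=1: x+2/13x²=0 ⇒ x=−13/2=-6.5000; min R=1−1/(4·2/13)=-0.6250>−1
Confirm numerically:
  x=-6.315: |R|=0.82027 <1
  x=-4.403: |R|=0.42048 <1
  x=-3.658: |R|=0.59939 <1
  x=-3.397: |R|=0.62168 <1
  x=-7.094: |R|=1.64828 >1
  x=-6.699: |R|=1.20509 >1
  x=-6.537: |R|=1.03721 >1
Stable set (-6.5000, 0).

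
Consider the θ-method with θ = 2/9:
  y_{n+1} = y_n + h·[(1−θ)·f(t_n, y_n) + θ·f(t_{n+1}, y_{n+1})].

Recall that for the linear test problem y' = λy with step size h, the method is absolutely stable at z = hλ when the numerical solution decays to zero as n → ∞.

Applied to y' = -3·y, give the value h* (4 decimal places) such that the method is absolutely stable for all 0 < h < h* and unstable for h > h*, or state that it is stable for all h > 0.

With y'=λy (z=hλ):
  y_{n+1} = y_n + z·[7/9·y_n + 2/9·y_{n+1}] ⇒ (1 − 2/9z)y_{n+1} = (1 + 7/9z)y_n
  Hence R(z) = (1 + 7/9z)/(1 − 2/9z).

Solve |R(x)|<1 on ℝ⁻.
x=-1.36: |R|=0.0444
R=−1: 1+7/9x = −1+2/9x ⇒ -5/9x=2 ⇒ x=2/(-5/9)=-3.6000
Confirm numerically:
  x=-3.302: |R|=0.90451 <1
  x=-3.033: |R|=0.81183 <1
  x=-2.622: |R|=0.65670 <1
  x=-4.134: |R|=1.15462 >1
  x=-3.928: |R|=1.09729 >1
  x=-3.651: |R|=1.01564 >1
Interval (-3.6000, 0).

(-3.6000,0); λ=-3 ⇒ h* = (18/5)/3 = 1.2000.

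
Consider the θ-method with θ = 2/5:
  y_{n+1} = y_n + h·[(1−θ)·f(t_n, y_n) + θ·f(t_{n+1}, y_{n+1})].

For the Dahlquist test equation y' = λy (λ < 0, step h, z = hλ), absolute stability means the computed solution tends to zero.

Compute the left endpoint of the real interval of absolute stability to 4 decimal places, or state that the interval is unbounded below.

With y'=λy (z=hλ):
  y_{n+1} = y_n + z·[3/5·y_n + 2/5·y_{n+1}] ⇒ (1 − 2/5z)y_{n+1} = (1 + 3/5z)y_n
  ⇒ R(z) = (1 + 3/5z)/(1 − 2/5z).

Find x<0 with |R(x)|<1.
x=-1.2: |R|=0.1892
R=−1: 1+3/5x = −1+2/5x ⇒ -1/5x=2 ⇒ x=2/(-1/5)=-10.0000
Confirm numerically:
  x=-8.900: |R|=0.95175 <1
  x=-8.139: |R|=0.91254 <1
  x=-7.421: |R|=0.87002 <1
  x=-10.471: |R|=1.01816 >1
  x=-10.029: |R|=1.00116 >1
Interval (-10.0000, 0).

left endpoint -10.0000.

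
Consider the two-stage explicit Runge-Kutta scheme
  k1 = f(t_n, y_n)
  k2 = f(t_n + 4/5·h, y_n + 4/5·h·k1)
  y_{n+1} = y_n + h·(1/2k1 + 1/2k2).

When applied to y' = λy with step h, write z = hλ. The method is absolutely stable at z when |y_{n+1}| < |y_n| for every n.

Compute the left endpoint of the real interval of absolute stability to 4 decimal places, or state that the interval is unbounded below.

On y'=λy, z=hλ:
  k1=λy_n ⇒ h·k1=z·y_n;  k2=λ(1+4/5z)y_n ⇒ h·k2=z(1+4/5z)y_n
  y_{n+1}/y_n = 1 + 1/2z + 1/2z(1+4/5z) = 1 + z + 2/5z²
  R(z) = 1 + z + 2/5z².

Solve |R(x)|<1 on ℝ⁻.
x=-1.5: |R|=0.4000
R=1: x+2/5x²=0 ⇒ x=−5/2=-2.5000; min R=1−1/(4·2/5)=0.3750>−1
Confirm numerically:
  x=-1.942: |R|=0.56655 <1
  x=-1.441: |R|=0.38959 <1
  x=-1.293: |R|=0.37574 <1
  x=-1.227: |R|=0.37521 <1
  x=-3.052: |R|=1.67388 >1
  x=-2.927: |R|=1.49993 >1
  x=-2.675: |R|=1.18725 >1
Interval (-2.5000, 0).

left endpoint -2.5000.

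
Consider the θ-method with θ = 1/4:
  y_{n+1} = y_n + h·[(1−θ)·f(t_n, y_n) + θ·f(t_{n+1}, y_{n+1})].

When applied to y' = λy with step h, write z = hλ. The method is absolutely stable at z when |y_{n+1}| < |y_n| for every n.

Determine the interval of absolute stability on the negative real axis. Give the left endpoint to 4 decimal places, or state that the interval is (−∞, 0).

(-4.0000, 0).

Set f=λy, z=hλ:
  y_{n+1} = y_n + z·[3/4·y_n + 1/4·y_{n+1}] ⇒ (1 − 1/4z)y_{n+1} = (1 + 3/4z)y_n
  Hence R(z) = (1 + 3/4z)/(1 − 1/4z).

Find x<0 with |R(x)|<1.
x=-1.45: |R|=0.0642
R=−1: 1+3/4x = −1+1/4x ⇒ -1/2x=2 ⇒ x=2/(-1/2)=-4.0000
Confirm numerically:
  x=-3.605: |R|=0.89612 <1
  x=-3.239: |R|=0.78975 <1
  x=-2.168: |R|=0.40597 <1
  x=-2.148: |R|=0.39753 <1
  x=-4.232: |R|=1.05637 >1
  x=-4.071: |R|=1.01759 >1
So |R|<1 on (-4.0000, 0).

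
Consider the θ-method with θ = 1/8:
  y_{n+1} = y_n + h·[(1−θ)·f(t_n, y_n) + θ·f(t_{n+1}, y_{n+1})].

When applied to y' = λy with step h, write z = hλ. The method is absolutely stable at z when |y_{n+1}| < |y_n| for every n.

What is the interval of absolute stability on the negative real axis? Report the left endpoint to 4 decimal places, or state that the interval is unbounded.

(-2.6667, 0).

Set f=λy, z=hλ:
  y_{n+1} = y_n + z·[7/8·y_n + 1/8·y_{n+1}] ⇒ (1 − 1/8z)y_{n+1} = (1 + 7/8z)y_n
  so R(z) = (1 + 7/8z)/(1 − 1/8z).

Boundary: |R(x)|=1, x<0.
x=-0.33: |R|=0.6831
R=−1: 1+7/8x = −1+1/8x ⇒ -3/4x=2 ⇒ x=2/(-3/4)=-2.6667
Confirm numerically:
  x=-1.973: |R|=0.58267 <1
  x=-1.319: |R|=0.13231 <1
  x=-1.311: |R|=0.12641 <1
  x=-1.297: |R|=0.11606 <1
  x=-2.991: |R|=1.17705 >1
  x=-2.794: |R|=1.07078 >1
So |R|<1 on (-2.6667, 0).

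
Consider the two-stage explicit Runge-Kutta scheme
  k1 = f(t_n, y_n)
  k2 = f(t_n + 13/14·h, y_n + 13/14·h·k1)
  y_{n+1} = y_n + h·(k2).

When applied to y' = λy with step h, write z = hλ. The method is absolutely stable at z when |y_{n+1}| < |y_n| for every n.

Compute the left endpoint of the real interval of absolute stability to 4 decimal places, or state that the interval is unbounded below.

On y'=λy, z=hλ:
  k1=λy_n ⇒ h·k1=z·y_n;  k2=λ(1+13/14z)y_n ⇒ h·k2=z(1+13/14z)y_n
  y_{n+1}/y_n = 1 + z(1+13/14z) = 1 + z + 13/14z²
  Hence R(z) = 1 + z + 13/14z².

Need |R(x)|<1, x<0.
x=-0.81: |R|=0.7992
R=1: x+13/14x²=0 ⇒ x=−14/13=-1.0769; min R=1−1/(4·13/14)=0.7308>−1
Confirm numerically:
  x=-0.812: |R|=0.80025 <1
  x=-0.751: |R|=0.77272 <1
  x=-0.707: |R|=0.75715 <1
  x=-0.699: |R|=0.75470 <1
  x=-1.648: |R|=1.87391 >1
  x=-1.517: |R|=1.61991 >1
So |R|<1 on (-1.0769, 0).

left endpoint -1.0769.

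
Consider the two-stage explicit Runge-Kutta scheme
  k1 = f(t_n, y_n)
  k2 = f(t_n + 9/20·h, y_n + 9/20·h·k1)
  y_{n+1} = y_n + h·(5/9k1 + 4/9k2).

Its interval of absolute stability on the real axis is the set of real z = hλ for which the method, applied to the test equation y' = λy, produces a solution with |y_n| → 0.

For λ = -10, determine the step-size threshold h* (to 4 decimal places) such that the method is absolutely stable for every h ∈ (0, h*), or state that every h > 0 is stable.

(-5.0000,0); λ=-10 ⇒ h* = (5)/10 = 0.5000.

With y'=λy (z=hλ):
  k1=λy_n ⇒ h·k1=z·y_n;  k2=λ(1+9/20z)y_n ⇒ h·k2=z(1+9/20z)y_n
  y_{n+1}/y_n = 1 + 5/9z + 4/9z(1+9/20z) = 1 + z + 1/5z²
  ⇒ R(z) = 1 + z + 1/5z².

Need |R(x)|<1, x<0.
x=-0.44: |R|=0.5987
R=1: x+1/5x²=0 ⇒ x=−5=-5.0000; min R=1−1/(4·1/5)=-0.2500>−1
Confirm numerically:
  x=-3.416: |R|=0.08219 <1
  x=-2.983: |R|=0.20334 <1
  x=-2.812: |R|=0.23053 <1
  x=-2.138: |R|=0.22379 <1
  x=-5.433: |R|=1.47050 >1
  x=-5.190: |R|=1.19722 >1
  x=-5.061: |R|=1.06174 >1
Interval (-5.0000, 0).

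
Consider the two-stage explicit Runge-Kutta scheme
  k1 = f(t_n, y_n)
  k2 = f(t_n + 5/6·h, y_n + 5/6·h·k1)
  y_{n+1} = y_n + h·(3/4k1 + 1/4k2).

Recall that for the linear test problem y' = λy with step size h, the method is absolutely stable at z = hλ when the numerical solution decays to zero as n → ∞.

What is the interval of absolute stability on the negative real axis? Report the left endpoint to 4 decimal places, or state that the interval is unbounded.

Test eqn y'=λy, z=hλ:
  k1=λy_n ⇒ h·k1=z·y_n;  k2=λ(1+5/6z)y_n ⇒ h·k2=z(1+5/6z)y_n
  y_{n+1}/y_n = 1 + 3/4z + 1/4z(1+5/6z) = 1 + z + 5/24z²
  R(z) = 1 + z + 5/24z².

Solve |R(x)|<1 on ℝ⁻.
x=-1.28: |R|=0.0613
R=1: x+5/24x²=0 ⇒ x=−24/5=-4.8000; min R=1−1/(4·5/24)=-0.2000>−1
Confirm numerically:
  x=-4.378: |R|=0.61510 <1
  x=-3.881: |R|=0.25695 <1
  x=-3.832: |R|=0.22721 <1
  x=-2.473: |R|=0.19889 <1
  x=-5.259: |R|=1.50289 >1
  x=-5.204: |R|=1.43800 >1
  x=-5.062: |R|=1.27630 >1
So |R|<1 on (-4.8000, 0).

z∈(-4.8000,0).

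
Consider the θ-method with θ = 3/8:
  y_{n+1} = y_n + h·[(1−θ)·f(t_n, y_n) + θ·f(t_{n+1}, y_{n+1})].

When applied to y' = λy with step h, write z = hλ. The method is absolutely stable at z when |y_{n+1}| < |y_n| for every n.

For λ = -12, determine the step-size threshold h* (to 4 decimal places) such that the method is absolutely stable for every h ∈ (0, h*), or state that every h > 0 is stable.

With y'=λy (z=hλ):
  y_{n+1} = y_n + z·[5/8·y_n + 3/8·y_{n+1}] ⇒ (1 − 3/8z)y_{n+1} = (1 + 5/8z)y_n
  so R(z) = (1 + 5/8z)/(1 − 3/8z).

Boundary: |R(x)|=1, x<0.
x=-1.67: |R|=0.0269
R=−1: 1+5/8x = −1+3/8x ⇒ -1/4x=2 ⇒ x=2/(-1/4)=-8.0000
Confirm numerically:
  x=-7.279: |R|=0.95167 <1
  x=-5.202: |R|=0.76294 <1
  x=-4.422: |R|=0.66350 <1
  x=-8.400: |R|=1.02410 >1
  x=-8.380: |R|=1.02293 >1
So |R|<1 on (-8.0000, 0).

(-8.0000,0); λ=-12 ⇒ h* = (8)/12 = 0.6667.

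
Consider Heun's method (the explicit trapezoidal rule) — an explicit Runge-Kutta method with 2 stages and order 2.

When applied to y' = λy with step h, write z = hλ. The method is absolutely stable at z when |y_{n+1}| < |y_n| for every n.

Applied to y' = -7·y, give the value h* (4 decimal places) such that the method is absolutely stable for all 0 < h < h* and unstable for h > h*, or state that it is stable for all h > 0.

(-2.0000,0); λ=-7 ⇒ h* = 0.2857.

With y'=λy (z=hλ):
  order 2, 2-stage ⇒ R(z)=1+z+z^2/2
  (e.g. R(-0.52)=0.61520, |R|=0.61520)

Need |R(x)|<1, x<0.
x=-0.52: |R|=0.6152
|R(-1.93)|=0.9325 |R(-1.31)|=0.5481 |R(-0.82)|=0.5162
Bisect:
  x_lo=-2.6061 |R|=1.7899  x_hi=-0.2943 |R|=0.7490
  mid=-1.45023 |R|=0.60136 →hi
  mid=-2.02819 |R|=1.02859 →lo
  mid=-1.73921 |R|=0.77322 →hi
  mid=-1.88370 |R|=0.89046 →hi
  mid=-1.95595 |R|=0.95692 →hi
  mid=-1.99207 |R|=0.99210 →hi
  mid=-2.01013 |R|=1.01018 →lo
  mid=-2.00110 |R|=1.00110 →lo
  mid=-1.99658 |R|=0.99659 →hi
  ...
  [-2.00011,-1.99997] ⇒ x*=-2.0000
Stable set (-2.0000, 0).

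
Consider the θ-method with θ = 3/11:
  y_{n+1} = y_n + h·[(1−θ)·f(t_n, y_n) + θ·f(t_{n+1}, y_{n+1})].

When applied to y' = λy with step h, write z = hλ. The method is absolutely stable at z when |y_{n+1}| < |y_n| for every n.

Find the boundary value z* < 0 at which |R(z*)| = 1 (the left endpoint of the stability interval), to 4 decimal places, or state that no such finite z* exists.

Set f=λy, z=hλ:
  y_{n+1} = y_n + z·[8/11·y_n + 3/11·y_{n+1}] ⇒ (1 − 3/11z)y_{n+1} = (1 + 8/11z)y_n
  ⇒ R(z) = (1 + 8/11z)/(1 − 3/11z).

Boundary: |R(x)|=1, x<0.
x=-0.65: |R|=0.4479
R=−1: 1+8/11x = −1+3/11x ⇒ -5/11x=2 ⇒ x=2/(-5/11)=-4.4000
Confirm numerically:
  x=-4.180: |R|=0.95327 <1
  x=-3.337: |R|=0.74704 <1
  x=-3.068: |R|=0.67036 <1
  x=-2.754: |R|=0.57273 <1
  x=-4.927: |R|=1.10221 >1
  x=-4.712: |R|=1.06206 >1
So |R|<1 on (-4.4000, 0).

left endpoint -4.4000.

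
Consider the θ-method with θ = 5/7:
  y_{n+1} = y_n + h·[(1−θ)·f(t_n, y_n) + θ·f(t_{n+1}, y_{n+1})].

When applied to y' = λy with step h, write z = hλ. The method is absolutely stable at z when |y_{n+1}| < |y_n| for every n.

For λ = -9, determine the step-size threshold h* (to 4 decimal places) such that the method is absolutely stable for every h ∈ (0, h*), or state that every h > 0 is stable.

interval (−∞, 0). Any h>0 works for λ=-9.

Test eqn y'=λy, z=hλ:
  y_{n+1} = y_n + z·[2/7·y_n + 5/7·y_{n+1}] ⇒ (1 − 5/7z)y_{n+1} = (1 + 2/7z)y_n
  R(z) = (1 + 2/7z)/(1 − 5/7z).

Need |R(x)|<1, x<0.
x=-1.44: |R|=0.2901
x=-2: |R|=0.1765
x=-10: |R|=0.2281
x=-100: |R|=0.3807
θ=5/7≥1/2 ⇒ |1+2/7x|<|1−5/7x| ∀x<0 ⇒ interval (−∞,0).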